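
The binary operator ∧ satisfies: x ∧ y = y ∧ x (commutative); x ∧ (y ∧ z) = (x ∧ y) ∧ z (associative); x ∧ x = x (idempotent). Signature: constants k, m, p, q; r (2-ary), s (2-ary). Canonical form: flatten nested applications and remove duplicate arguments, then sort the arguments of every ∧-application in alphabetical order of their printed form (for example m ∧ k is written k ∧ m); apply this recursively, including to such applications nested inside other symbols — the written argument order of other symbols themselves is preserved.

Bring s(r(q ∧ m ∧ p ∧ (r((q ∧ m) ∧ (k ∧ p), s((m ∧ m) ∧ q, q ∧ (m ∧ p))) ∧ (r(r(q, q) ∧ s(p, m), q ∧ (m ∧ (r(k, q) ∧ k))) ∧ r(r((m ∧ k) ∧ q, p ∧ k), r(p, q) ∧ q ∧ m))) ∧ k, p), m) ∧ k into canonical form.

Answer: k ∧ s(r(k ∧ m ∧ p ∧ q ∧ r(k ∧ m ∧ p ∧ q, s(m ∧ q, m ∧ p ∧ q)) ∧ r(r(k ∧ m ∧ q, k ∧ p), m ∧ q ∧ r(p, q)) ∧ r(r(q, q) ∧ s(p, m), k ∧ m ∧ q ∧ r(k, q)), p), m)

Derivation:
Inside:  s(r(q ∧ m ∧ p ∧ (r((q ∧ m) ∧ (k ∧ p), s((m ∧ m) ∧ q, q ∧ (m ∧ p))) ∧ (r(r(q, q) ∧ s(p, m), q ∧ (m ∧ (r(k, q) ∧ k))) ∧ r(r((m ∧ k) ∧ q, p ∧ k), r(p, q) ∧ q ∧ m))) ∧ k, p), m)  →  s(r(k ∧ m ∧ p ∧ q ∧ r(k ∧ m ∧ p ∧ q, s(m ∧ q, m ∧ p ∧ q)) ∧ r(r(k ∧ m ∧ q, k ∧ p), m ∧ q ∧ r(p, q)) ∧ r(r(q, q) ∧ s(p, m), k ∧ m ∧ q ∧ r(k, q)), p), m)
Order the arguments:  k ∧ s(r(k ∧ m ∧ p ∧ q ∧ r(k ∧ m ∧ p ∧ q, s(m ∧ q, m ∧ p ∧ q)) ∧ r(r(k ∧ m ∧ q, k ∧ p), m ∧ q ∧ r(p, q)) ∧ r(r(q, q) ∧ s(p, m), k ∧ m ∧ q ∧ r(k, q)), p), m)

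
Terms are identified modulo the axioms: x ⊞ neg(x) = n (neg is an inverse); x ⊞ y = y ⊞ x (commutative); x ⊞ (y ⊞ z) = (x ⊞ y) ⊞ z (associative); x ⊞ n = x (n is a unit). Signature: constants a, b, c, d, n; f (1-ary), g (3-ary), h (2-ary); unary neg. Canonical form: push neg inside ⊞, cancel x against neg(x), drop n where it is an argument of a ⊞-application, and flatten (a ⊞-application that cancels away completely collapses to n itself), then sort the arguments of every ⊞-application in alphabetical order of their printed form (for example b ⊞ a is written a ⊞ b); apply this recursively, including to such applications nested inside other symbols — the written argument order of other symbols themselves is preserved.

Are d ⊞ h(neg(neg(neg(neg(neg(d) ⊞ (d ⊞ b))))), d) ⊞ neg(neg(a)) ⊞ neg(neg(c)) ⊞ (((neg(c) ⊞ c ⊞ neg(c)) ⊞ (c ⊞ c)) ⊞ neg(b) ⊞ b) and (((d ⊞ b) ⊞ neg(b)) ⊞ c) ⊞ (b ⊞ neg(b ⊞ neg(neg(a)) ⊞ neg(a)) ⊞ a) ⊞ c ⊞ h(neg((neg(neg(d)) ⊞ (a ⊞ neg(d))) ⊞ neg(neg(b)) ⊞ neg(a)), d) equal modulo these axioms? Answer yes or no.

Left:  d ⊞ h(neg(neg(neg(neg(neg(d) ⊞ (d ⊞ b))))), d) ⊞ neg(neg(a)) ⊞ neg(neg(c)) ⊞ (((neg(c) ⊞ c ⊞ neg(c)) ⊞ (c ⊞ c)) ⊞ neg(b) ⊞ b)
  Push neg inside:  distribute neg over ⊞ and collapse double neg
  Cancel inverse pairs:  b cancels
  Combine occurrences:  d ⊞ h(b, d) ⊞ a ⊞ c ⊞ c
  Sort arguments:  a ⊞ c ⊞ c ⊞ d ⊞ h(b, d)
Right:  (((d ⊞ b) ⊞ neg(b)) ⊞ c) ⊞ (b ⊞ neg(b ⊞ neg(neg(a)) ⊞ neg(a)) ⊞ a) ⊞ c ⊞ h(neg((neg(neg(d)) ⊞ (a ⊞ neg(d))) ⊞ neg(neg(b)) ⊞ neg(a)), d)
  Push neg inside:  distribute neg over ⊞ and collapse double neg
  Cancel inverse pairs:  b cancels
  Collect terms:  d ⊞ c ⊞ c ⊞ a ⊞ h(neg(b), d)
  Sort:  a ⊞ c ⊞ c ⊞ d ⊞ h(neg(b), d)

Answer: no — a ⊞ c ⊞ c ⊞ d ⊞ h(b, d) vs a ⊞ c ⊞ c ⊞ d ⊞ h(neg(b), d)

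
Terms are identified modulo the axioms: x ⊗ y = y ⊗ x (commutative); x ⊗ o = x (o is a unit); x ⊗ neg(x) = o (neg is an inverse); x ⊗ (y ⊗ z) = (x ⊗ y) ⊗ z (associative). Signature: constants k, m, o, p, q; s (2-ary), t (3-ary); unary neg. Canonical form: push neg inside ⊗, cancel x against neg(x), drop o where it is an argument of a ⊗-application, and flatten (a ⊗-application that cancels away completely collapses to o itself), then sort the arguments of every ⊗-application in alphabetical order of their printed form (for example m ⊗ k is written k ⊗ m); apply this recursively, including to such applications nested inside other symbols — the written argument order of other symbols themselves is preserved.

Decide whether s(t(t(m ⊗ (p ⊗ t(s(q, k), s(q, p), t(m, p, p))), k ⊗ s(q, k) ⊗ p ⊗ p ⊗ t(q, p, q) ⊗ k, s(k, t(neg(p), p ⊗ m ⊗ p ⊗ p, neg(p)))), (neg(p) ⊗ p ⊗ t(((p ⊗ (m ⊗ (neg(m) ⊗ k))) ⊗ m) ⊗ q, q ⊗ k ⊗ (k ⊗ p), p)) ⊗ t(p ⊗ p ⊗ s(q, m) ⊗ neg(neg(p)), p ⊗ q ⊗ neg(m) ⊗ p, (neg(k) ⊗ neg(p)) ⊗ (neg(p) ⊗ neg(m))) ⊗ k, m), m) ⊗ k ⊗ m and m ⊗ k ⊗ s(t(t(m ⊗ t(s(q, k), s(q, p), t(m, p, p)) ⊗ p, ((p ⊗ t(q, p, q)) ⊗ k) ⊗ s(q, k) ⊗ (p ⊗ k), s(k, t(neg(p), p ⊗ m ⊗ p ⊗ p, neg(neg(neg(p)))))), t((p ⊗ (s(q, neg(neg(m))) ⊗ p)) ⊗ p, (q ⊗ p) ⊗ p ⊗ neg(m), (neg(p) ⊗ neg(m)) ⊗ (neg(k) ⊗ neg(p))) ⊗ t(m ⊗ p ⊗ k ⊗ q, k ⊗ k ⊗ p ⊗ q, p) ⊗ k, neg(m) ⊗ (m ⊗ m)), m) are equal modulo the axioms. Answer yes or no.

Answer: yes — both canonical forms are k ⊗ m ⊗ s(t(t(m ⊗ p ⊗ t(s(q, k), s(q, p), t(m, p, p)), k ⊗ k ⊗ p ⊗ p ⊗ s(q, k) ⊗ t(q, p, q), s(k, t(neg(p), m ⊗ p ⊗ p ⊗ p, neg(p)))), k ⊗ t(k ⊗ m ⊗ p ⊗ q, k ⊗ k ⊗ p ⊗ q, p) ⊗ t(p ⊗ p ⊗ p ⊗ s(q, m), neg(m) ⊗ p ⊗ p ⊗ q, neg(k) ⊗ neg(m) ⊗ neg(p) ⊗ neg(p)), m), m)

Derivation:
Left:  s(t(t(m ⊗ (p ⊗ t(s(q, k), s(q, p), t(m, p, p))), k ⊗ s(q, k) ⊗ p ⊗ p ⊗ t(q, p, q) ⊗ k, s(k, t(neg(p), p ⊗ m ⊗ p ⊗ p, neg(p)))), (neg(p) ⊗ p ⊗ t(((p ⊗ (m ⊗ (neg(m) ⊗ k))) ⊗ m) ⊗ q, q ⊗ k ⊗ (k ⊗ p), p)) ⊗ t(p ⊗ p ⊗ s(q, m) ⊗ neg(neg(p)), p ⊗ q ⊗ neg(m) ⊗ p, (neg(k) ⊗ neg(p)) ⊗ (neg(p) ⊗ neg(m))) ⊗ k, m), m) ⊗ k ⊗ m
  Push neg inside:  distribute neg over ⊗ and collapse double neg
  Collect terms:  s(t(t(m ⊗ p ⊗ t(s(q, k), s(q, p), t(m, p, p)), k ⊗ k ⊗ p ⊗ p ⊗ s(q, k) ⊗ t(q, p, q), s(k, t(neg(p), m ⊗ p ⊗ p ⊗ p, neg(p)))), k ⊗ t(k ⊗ m ⊗ p ⊗ q, k ⊗ k ⊗ p ⊗ q, p) ⊗ t(p ⊗ p ⊗ p ⊗ s(q, m), neg(m) ⊗ p ⊗ p ⊗ q, neg(k) ⊗ neg(m) ⊗ neg(p) ⊗ neg(p)), m), m) ⊗ k ⊗ m
  Sort:  k ⊗ m ⊗ s(t(t(m ⊗ p ⊗ t(s(q, k), s(q, p), t(m, p, p)), k ⊗ k ⊗ p ⊗ p ⊗ s(q, k) ⊗ t(q, p, q), s(k, t(neg(p), m ⊗ p ⊗ p ⊗ p, neg(p)))), k ⊗ t(k ⊗ m ⊗ p ⊗ q, k ⊗ k ⊗ p ⊗ q, p) ⊗ t(p ⊗ p ⊗ p ⊗ s(q, m), neg(m) ⊗ p ⊗ p ⊗ q, neg(k) ⊗ neg(m) ⊗ neg(p) ⊗ neg(p)), m), m)
Right:  m ⊗ k ⊗ s(t(t(m ⊗ t(s(q, k), s(q, p), t(m, p, p)) ⊗ p, ((p ⊗ t(q, p, q)) ⊗ k) ⊗ s(q, k) ⊗ (p ⊗ k), s(k, t(neg(p), p ⊗ m ⊗ p ⊗ p, neg(neg(neg(p)))))), t((p ⊗ (s(q, neg(neg(m))) ⊗ p)) ⊗ p, (q ⊗ p) ⊗ p ⊗ neg(m), (neg(p) ⊗ neg(m)) ⊗ (neg(k) ⊗ neg(p))) ⊗ t(m ⊗ p ⊗ k ⊗ q, k ⊗ k ⊗ p ⊗ q, p) ⊗ k, neg(m) ⊗ (m ⊗ m)), m)
  Push neg inside:  distribute neg over ⊗ and collapse double neg
  Collect terms:  m ⊗ k ⊗ s(t(t(m ⊗ p ⊗ t(s(q, k), s(q, p), t(m, p, p)), k ⊗ k ⊗ p ⊗ p ⊗ s(q, k) ⊗ t(q, p, q), s(k, t(neg(p), m ⊗ p ⊗ p ⊗ p, neg(p)))), k ⊗ t(k ⊗ m ⊗ p ⊗ q, k ⊗ k ⊗ p ⊗ q, p) ⊗ t(p ⊗ p ⊗ p ⊗ s(q, m), neg(m) ⊗ p ⊗ p ⊗ q, neg(k) ⊗ neg(m) ⊗ neg(p) ⊗ neg(p)), m), m)
  Order the arguments:  k ⊗ m ⊗ s(t(t(m ⊗ p ⊗ t(s(q, k), s(q, p), t(m, p, p)), k ⊗ k ⊗ p ⊗ p ⊗ s(q, k) ⊗ t(q, p, q), s(k, t(neg(p), m ⊗ p ⊗ p ⊗ p, neg(p)))), k ⊗ t(k ⊗ m ⊗ p ⊗ q, k ⊗ k ⊗ p ⊗ q, p) ⊗ t(p ⊗ p ⊗ p ⊗ s(q, m), neg(m) ⊗ p ⊗ p ⊗ q, neg(k) ⊗ neg(m) ⊗ neg(p) ⊗ neg(p)), m), m)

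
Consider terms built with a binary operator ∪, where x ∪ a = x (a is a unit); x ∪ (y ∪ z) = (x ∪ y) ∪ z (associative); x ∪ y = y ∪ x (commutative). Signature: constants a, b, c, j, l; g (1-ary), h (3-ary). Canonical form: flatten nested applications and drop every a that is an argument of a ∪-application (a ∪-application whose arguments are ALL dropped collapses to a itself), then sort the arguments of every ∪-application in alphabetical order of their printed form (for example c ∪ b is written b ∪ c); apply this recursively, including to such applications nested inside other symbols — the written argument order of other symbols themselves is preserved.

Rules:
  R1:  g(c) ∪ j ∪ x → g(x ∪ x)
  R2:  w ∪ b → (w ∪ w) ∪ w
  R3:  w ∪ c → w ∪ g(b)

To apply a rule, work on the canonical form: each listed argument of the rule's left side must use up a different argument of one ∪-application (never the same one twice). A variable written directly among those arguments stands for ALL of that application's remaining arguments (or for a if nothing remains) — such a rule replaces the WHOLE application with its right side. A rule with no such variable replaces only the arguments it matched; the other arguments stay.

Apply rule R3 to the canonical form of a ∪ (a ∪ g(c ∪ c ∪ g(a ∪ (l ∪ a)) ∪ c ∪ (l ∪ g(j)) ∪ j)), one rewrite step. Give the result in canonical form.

Canonical form:  g(c ∪ c ∪ c ∪ g(j) ∪ g(l) ∪ j ∪ l)
R3 matches:  uses c;  w := c ∪ c ∪ g(j) ∪ g(l) ∪ j ∪ l
The variable takes the whole remainder — replace the entire application.
Result:  g(c ∪ c ∪ g(b) ∪ g(j) ∪ g(l) ∪ j ∪ l)

Answer: g(c ∪ c ∪ g(b) ∪ g(j) ∪ g(l) ∪ j ∪ l)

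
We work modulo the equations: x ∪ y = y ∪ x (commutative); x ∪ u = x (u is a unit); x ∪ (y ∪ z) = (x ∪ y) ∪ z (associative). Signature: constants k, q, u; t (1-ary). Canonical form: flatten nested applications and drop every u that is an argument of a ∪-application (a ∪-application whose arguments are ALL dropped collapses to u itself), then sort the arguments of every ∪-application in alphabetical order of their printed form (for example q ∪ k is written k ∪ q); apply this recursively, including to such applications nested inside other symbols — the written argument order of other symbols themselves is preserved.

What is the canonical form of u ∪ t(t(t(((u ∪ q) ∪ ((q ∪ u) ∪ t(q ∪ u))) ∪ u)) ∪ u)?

Answer: t(t(t(q ∪ q ∪ t(q))))

Derivation:
Inside:  t(t(t(((u ∪ q) ∪ ((q ∪ u) ∪ t(q ∪ u))) ∪ u)) ∪ u)  →  t(t(t(q ∪ q ∪ t(q))))
Unit:  drop u
Sort arguments:  t(t(t(q ∪ q ∪ t(q))))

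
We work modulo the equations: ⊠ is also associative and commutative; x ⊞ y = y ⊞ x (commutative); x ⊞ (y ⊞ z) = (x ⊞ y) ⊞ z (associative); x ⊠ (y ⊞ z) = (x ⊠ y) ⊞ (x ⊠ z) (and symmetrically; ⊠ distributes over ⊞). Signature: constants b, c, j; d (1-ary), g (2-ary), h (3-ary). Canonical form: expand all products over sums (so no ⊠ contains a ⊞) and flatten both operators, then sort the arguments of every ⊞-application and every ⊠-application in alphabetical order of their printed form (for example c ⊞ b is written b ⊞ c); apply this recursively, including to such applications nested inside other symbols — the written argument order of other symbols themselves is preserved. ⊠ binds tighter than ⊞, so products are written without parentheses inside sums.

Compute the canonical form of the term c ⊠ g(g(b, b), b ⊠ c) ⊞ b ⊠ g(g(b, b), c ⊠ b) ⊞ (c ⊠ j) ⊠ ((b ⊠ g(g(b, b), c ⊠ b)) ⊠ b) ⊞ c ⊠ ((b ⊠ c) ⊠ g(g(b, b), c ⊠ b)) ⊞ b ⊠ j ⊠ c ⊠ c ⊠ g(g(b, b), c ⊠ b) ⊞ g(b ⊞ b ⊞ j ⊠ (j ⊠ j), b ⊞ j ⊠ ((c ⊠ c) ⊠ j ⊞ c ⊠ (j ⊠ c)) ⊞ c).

Answer: b ⊠ b ⊠ c ⊠ g(g(b, b), b ⊠ c) ⊠ j ⊞ b ⊠ c ⊠ c ⊠ g(g(b, b), b ⊠ c) ⊞ b ⊠ c ⊠ c ⊠ g(g(b, b), b ⊠ c) ⊠ j ⊞ b ⊠ g(g(b, b), b ⊠ c) ⊞ c ⊠ g(g(b, b), b ⊠ c) ⊞ g(b ⊞ b ⊞ j ⊠ j ⊠ j, b ⊞ c ⊞ c ⊠ c ⊠ j ⊠ j ⊞ c ⊠ c ⊠ j ⊠ j)

Derivation:
Expand:  c ⊠ g(g(b, b), b ⊠ c) ⊞ b ⊠ g(g(b, b), b ⊠ c) ⊞ b ⊠ b ⊠ c ⊠ g(g(b, b), b ⊠ c) ⊠ j ⊞ b ⊠ c ⊠ c ⊠ g(g(b, b), b ⊠ c) ⊞ b ⊠ c ⊠ c ⊠ g(g(b, b), b ⊠ c) ⊠ j ⊞ g(b ⊞ b ⊞ j ⊠ j ⊠ j, b ⊞ c ⊞ c ⊠ c ⊠ j ⊠ j ⊞ c ⊠ c ⊠ j ⊠ j)
Sort:  b ⊠ b ⊠ c ⊠ g(g(b, b), b ⊠ c) ⊠ j ⊞ b ⊠ c ⊠ c ⊠ g(g(b, b), b ⊠ c) ⊞ b ⊠ c ⊠ c ⊠ g(g(b, b), b ⊠ c) ⊠ j ⊞ b ⊠ g(g(b, b), b ⊠ c) ⊞ c ⊠ g(g(b, b), b ⊠ c) ⊞ g(b ⊞ b ⊞ j ⊠ j ⊠ j, b ⊞ c ⊞ c ⊠ c ⊠ j ⊠ j ⊞ c ⊠ c ⊠ j ⊠ j)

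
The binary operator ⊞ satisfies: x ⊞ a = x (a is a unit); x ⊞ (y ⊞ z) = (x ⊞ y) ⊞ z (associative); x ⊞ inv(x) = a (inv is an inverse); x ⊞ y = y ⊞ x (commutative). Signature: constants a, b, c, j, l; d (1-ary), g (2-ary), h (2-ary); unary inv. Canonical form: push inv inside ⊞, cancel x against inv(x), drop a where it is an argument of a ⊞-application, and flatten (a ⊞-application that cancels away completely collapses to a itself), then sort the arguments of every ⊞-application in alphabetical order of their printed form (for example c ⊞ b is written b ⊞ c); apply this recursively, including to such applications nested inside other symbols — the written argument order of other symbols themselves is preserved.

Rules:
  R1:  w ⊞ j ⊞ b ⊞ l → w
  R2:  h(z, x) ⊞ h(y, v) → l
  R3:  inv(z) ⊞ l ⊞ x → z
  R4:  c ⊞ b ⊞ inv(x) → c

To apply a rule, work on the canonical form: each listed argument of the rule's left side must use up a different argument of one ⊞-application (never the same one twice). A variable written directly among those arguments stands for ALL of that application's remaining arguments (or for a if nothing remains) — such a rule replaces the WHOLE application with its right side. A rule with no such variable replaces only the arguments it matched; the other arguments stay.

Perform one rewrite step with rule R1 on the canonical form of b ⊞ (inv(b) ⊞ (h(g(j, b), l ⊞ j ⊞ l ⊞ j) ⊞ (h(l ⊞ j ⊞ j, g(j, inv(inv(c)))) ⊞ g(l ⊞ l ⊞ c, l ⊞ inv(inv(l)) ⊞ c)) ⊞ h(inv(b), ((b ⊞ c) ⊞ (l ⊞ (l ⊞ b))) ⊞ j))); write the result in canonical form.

Answer: g(c ⊞ l ⊞ l, c ⊞ l ⊞ l) ⊞ h(g(j, b), j ⊞ j ⊞ l ⊞ l) ⊞ h(inv(b), b ⊞ c ⊞ l) ⊞ h(j ⊞ j ⊞ l, g(j, c))

Derivation:
Canonical form:  g(c ⊞ l ⊞ l, c ⊞ l ⊞ l) ⊞ h(g(j, b), j ⊞ j ⊞ l ⊞ l) ⊞ h(inv(b), b ⊞ b ⊞ c ⊞ j ⊞ l ⊞ l) ⊞ h(j ⊞ j ⊞ l, g(j, c))
Match R1:  consume b, j, l;  w := b ⊞ c ⊞ l
The extension variable absorbs all remaining arguments, so the whole application is rewritten.
Giving:  g(c ⊞ l ⊞ l, c ⊞ l ⊞ l) ⊞ h(g(j, b), j ⊞ j ⊞ l ⊞ l) ⊞ h(inv(b), b ⊞ c ⊞ l) ⊞ h(j ⊞ j ⊞ l, g(j, c))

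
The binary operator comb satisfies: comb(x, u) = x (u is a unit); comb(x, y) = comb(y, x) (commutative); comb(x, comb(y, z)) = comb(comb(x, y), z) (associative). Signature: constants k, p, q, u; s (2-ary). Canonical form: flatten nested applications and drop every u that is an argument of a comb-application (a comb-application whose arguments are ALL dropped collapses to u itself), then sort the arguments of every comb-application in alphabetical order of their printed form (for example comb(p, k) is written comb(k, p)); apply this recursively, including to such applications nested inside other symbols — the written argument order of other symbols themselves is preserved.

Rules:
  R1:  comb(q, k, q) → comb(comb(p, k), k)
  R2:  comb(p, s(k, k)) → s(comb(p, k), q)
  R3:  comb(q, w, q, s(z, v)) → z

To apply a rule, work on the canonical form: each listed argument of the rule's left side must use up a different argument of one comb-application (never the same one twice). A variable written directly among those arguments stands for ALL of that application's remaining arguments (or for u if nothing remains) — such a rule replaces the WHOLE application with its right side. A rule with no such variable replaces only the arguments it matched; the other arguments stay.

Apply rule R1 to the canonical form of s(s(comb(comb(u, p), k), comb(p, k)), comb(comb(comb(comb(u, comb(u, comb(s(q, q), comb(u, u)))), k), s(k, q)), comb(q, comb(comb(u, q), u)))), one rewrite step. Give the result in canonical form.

Canonical form:  s(s(comb(k, p), comb(k, p)), comb(k, q, q, s(k, q), s(q, q)))
Match R1:  consume k, q, q
New term:  s(s(comb(k, p), comb(k, p)), comb(k, k, p, s(k, q), s(q, q)))

Answer: s(s(comb(k, p), comb(k, p)), comb(k, k, p, s(k, q), s(q, q)))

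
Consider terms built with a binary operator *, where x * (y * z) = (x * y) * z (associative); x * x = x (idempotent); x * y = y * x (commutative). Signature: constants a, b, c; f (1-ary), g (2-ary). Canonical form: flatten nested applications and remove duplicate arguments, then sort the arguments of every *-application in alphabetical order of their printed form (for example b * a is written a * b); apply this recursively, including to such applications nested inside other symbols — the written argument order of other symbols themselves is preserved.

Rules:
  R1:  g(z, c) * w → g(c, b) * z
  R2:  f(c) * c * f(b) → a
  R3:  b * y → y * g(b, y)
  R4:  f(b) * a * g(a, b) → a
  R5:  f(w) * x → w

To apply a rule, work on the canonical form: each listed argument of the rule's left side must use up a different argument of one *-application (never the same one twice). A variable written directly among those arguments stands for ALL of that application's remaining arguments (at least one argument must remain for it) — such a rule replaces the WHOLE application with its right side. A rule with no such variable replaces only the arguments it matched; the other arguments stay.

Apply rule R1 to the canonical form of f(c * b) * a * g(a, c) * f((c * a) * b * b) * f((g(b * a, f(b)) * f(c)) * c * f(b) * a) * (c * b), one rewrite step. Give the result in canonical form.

Canonical form:  a * b * c * f(a * b * c) * f(a * c * f(b) * f(c) * g(a * b, f(b))) * f(b * c) * g(a, c)
Apply R1:  consuming g(a, c);  w := a * b * c * f(a * b * c) * f(a * c * f(b) * f(c) * g(a * b, f(b))) * f(b * c), z := a
The variable takes the whole remainder — replace the entire application.
New term:  a * g(c, b)

Answer: a * g(c, b)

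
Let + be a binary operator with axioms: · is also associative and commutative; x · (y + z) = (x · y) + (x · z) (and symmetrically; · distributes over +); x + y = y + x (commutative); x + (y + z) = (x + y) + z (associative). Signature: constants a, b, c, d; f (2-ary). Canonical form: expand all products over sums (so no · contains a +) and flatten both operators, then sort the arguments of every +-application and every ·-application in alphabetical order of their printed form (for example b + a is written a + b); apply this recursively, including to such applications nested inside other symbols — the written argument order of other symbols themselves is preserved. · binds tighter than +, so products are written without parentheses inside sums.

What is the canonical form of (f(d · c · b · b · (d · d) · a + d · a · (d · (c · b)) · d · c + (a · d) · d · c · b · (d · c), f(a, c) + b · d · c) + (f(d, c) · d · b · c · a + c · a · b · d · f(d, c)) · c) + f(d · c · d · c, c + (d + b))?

Expand:  f(a · b · b · c · d · d · d + a · b · c · c · d · d · d + a · b · c · c · d · d · d, b · c · d + f(a, c)) + a · b · c · c · d · f(d, c) + a · b · c · c · d · f(d, c) + f(c · c · d · d, b + c + d)
Sort arguments:  a · b · c · c · d · f(d, c) + a · b · c · c · d · f(d, c) + f(a · b · b · c · d · d · d + a · b · c · c · d · d · d + a · b · c · c · d · d · d, b · c · d + f(a, c)) + f(c · c · d · d, b + c + d)

Answer: a · b · c · c · d · f(d, c) + a · b · c · c · d · f(d, c) + f(a · b · b · c · d · d · d + a · b · c · c · d · d · d + a · b · c · c · d · d · d, b · c · d + f(a, c)) + f(c · c · d · d, b + c + d)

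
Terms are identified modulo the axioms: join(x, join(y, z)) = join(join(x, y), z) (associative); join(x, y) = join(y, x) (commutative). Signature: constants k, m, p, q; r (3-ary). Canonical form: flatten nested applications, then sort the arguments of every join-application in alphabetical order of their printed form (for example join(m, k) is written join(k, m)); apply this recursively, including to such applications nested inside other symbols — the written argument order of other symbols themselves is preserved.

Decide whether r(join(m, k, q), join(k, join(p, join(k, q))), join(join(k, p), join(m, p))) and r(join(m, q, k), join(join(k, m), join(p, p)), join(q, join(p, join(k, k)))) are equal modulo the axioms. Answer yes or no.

Left:  r(join(m, k, q), join(k, join(p, join(k, q))), join(join(k, p), join(m, p)))
  Descend into:  join(join(k, p), join(m, p))
  Flatten:  join(k, p, m, p)
  Sort arguments:  join(k, m, p, p)
  Put back:  r(join(k, m, q), join(k, k, p, q), join(k, m, p, p))
Right:  r(join(m, q, k), join(join(k, m), join(p, p)), join(q, join(p, join(k, k))))
  Work inside:  join(q, join(p, join(k, k)))
  Un-nest:  join(q, p, k, k)
  Sort:  join(k, k, p, q)
  Put back:  r(join(k, m, q), join(k, m, p, p), join(k, k, p, q))

Answer: no — r(join(k, m, q), join(k, k, p, q), join(k, m, p, p)) vs r(join(k, m, q), join(k, m, p, p), join(k, k, p, q))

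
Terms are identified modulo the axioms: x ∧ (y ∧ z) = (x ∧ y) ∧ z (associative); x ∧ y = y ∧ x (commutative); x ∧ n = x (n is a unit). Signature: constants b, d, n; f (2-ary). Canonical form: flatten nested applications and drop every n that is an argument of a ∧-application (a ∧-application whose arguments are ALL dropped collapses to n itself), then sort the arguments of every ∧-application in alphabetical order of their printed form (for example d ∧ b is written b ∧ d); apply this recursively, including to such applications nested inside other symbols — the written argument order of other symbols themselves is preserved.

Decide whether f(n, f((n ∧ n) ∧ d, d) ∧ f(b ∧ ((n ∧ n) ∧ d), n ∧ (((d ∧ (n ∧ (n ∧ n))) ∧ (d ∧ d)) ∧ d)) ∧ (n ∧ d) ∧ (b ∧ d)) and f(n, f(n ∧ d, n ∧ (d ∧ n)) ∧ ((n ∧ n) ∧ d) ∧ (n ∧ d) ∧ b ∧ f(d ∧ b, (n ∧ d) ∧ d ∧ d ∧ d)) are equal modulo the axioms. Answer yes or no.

Left:  f(n, f((n ∧ n) ∧ d, d) ∧ f(b ∧ ((n ∧ n) ∧ d), n ∧ (((d ∧ (n ∧ (n ∧ n))) ∧ (d ∧ d)) ∧ d)) ∧ (n ∧ d) ∧ (b ∧ d))
  Work inside:  f((n ∧ n) ∧ d, d) ∧ f(b ∧ ((n ∧ n) ∧ d), n ∧ (((d ∧ (n ∧ (n ∧ n))) ∧ (d ∧ d)) ∧ d)) ∧ (n ∧ d) ∧ (b ∧ d)
  Flatten:  f((n ∧ n) ∧ d, d) ∧ f(b ∧ ((n ∧ n) ∧ d), n ∧ (((d ∧ (n ∧ (n ∧ n))) ∧ (d ∧ d)) ∧ d)) ∧ n ∧ d ∧ b ∧ d
  Canonicalize subterm:  f((n ∧ n) ∧ d, d)  →  f(d, d)
  Canonicalize subterm:  f(b ∧ ((n ∧ n) ∧ d), n ∧ (((d ∧ (n ∧ (n ∧ n))) ∧ (d ∧ d)) ∧ d))  →  f(b ∧ d, d ∧ d ∧ d ∧ d)
  Drop the unit:  drop n
  Sort arguments:  b ∧ d ∧ d ∧ f(b ∧ d, d ∧ d ∧ d ∧ d) ∧ f(d, d)
  Reassemble:  f(n, b ∧ d ∧ d ∧ f(b ∧ d, d ∧ d ∧ d ∧ d) ∧ f(d, d))
Right:  f(n, f(n ∧ d, n ∧ (d ∧ n)) ∧ ((n ∧ n) ∧ d) ∧ (n ∧ d) ∧ b ∧ f(d ∧ b, (n ∧ d) ∧ d ∧ d ∧ d))
  Work inside:  f(n ∧ d, n ∧ (d ∧ n)) ∧ ((n ∧ n) ∧ d) ∧ (n ∧ d) ∧ b ∧ f(d ∧ b, (n ∧ d) ∧ d ∧ d ∧ d)
  Flatten:  f(n ∧ d, n ∧ (d ∧ n)) ∧ n ∧ n ∧ d ∧ n ∧ d ∧ b ∧ f(d ∧ b, (n ∧ d) ∧ d ∧ d ∧ d)
  Simplify inside:  f(n ∧ d, n ∧ (d ∧ n))  →  f(d, d)
  Simplify inside:  f(d ∧ b, (n ∧ d) ∧ d ∧ d ∧ d)  →  f(b ∧ d, d ∧ d ∧ d ∧ d)
  Drop the unit:  drop n (×3)
  Sort:  b ∧ d ∧ d ∧ f(b ∧ d, d ∧ d ∧ d ∧ d) ∧ f(d, d)
  Reassemble:  f(n, b ∧ d ∧ d ∧ f(b ∧ d, d ∧ d ∧ d ∧ d) ∧ f(d, d))

Answer: yes — both canonical forms are f(n, b ∧ d ∧ d ∧ f(b ∧ d, d ∧ d ∧ d ∧ d) ∧ f(d, d))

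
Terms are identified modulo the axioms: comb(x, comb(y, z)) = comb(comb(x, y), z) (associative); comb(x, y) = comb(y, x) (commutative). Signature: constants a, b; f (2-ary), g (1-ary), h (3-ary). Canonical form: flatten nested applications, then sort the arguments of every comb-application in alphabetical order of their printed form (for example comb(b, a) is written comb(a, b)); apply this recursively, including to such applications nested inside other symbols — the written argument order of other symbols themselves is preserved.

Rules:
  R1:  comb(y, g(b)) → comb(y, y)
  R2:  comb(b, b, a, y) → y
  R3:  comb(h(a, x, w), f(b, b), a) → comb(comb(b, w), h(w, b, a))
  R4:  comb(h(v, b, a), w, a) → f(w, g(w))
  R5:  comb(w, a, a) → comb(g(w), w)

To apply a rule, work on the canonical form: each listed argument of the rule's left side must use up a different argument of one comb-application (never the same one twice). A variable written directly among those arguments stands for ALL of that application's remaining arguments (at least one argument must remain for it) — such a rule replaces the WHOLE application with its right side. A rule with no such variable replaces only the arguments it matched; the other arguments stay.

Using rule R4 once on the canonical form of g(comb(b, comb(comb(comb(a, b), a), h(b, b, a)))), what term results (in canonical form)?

Answer: g(f(comb(a, b, b), g(comb(a, b, b))))

Derivation:
Canonical form:  g(comb(a, a, b, b, h(b, b, a)))
Apply R4:  consuming a, h(b, b, a);  v := b, w := comb(a, b, b)
The variable takes the whole remainder — replace the entire application.
Result:  g(f(comb(a, b, b), g(comb(a, b, b))))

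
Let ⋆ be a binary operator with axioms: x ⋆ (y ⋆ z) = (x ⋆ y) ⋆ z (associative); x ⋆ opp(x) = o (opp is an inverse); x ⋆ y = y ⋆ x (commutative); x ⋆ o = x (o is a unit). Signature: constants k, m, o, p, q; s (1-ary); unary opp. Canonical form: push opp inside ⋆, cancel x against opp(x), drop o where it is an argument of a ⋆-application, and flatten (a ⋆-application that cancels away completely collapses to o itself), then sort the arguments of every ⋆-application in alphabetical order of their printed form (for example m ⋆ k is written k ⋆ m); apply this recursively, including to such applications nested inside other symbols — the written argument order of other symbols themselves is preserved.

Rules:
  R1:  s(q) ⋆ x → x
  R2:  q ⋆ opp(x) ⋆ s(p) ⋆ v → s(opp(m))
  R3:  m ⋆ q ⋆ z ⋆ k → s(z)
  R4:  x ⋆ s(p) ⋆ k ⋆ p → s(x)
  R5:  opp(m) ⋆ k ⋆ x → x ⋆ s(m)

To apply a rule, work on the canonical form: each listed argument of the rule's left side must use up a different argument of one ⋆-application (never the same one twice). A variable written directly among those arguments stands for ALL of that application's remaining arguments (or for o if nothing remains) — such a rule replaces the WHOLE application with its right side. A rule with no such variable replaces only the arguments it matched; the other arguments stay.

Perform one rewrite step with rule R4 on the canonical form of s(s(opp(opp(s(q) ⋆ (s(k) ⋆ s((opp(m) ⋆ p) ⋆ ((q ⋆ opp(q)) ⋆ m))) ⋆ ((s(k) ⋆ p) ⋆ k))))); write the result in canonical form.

Canonical form:  s(s(k ⋆ p ⋆ s(k) ⋆ s(k) ⋆ s(p) ⋆ s(q)))
Match R4:  consume k, p, s(p);  x := s(k) ⋆ s(k) ⋆ s(q)
The extension variable absorbs all remaining arguments, so the whole application is rewritten.
New term:  s(s(s(s(k) ⋆ s(k) ⋆ s(q))))

Answer: s(s(s(s(k) ⋆ s(k) ⋆ s(q))))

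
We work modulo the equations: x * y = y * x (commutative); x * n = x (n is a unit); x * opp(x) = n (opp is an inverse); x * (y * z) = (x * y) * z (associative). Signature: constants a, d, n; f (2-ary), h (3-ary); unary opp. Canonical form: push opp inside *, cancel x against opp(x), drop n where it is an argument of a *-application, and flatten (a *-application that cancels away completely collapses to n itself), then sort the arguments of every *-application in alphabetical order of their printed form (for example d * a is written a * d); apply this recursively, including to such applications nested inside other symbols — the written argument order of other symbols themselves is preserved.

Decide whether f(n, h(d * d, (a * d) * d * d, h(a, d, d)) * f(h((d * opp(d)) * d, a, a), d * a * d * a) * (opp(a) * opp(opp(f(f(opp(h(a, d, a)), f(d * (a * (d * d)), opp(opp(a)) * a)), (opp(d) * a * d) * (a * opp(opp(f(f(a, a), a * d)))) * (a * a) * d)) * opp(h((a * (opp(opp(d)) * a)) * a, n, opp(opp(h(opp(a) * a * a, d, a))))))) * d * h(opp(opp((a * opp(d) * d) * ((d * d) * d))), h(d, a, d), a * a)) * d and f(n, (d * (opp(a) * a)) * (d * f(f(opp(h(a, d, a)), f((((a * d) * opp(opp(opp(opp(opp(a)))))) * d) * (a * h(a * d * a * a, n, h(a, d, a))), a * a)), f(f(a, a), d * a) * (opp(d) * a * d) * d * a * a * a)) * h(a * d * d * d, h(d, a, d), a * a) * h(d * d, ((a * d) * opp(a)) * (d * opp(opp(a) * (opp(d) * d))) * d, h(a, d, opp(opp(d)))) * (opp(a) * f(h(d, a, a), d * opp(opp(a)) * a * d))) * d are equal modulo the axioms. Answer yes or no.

Left:  f(n, h(d * d, (a * d) * d * d, h(a, d, d)) * f(h((d * opp(d)) * d, a, a), d * a * d * a) * (opp(a) * opp(opp(f(f(opp(h(a, d, a)), f(d * (a * (d * d)), opp(opp(a)) * a)), (opp(d) * a * d) * (a * opp(opp(f(f(a, a), a * d)))) * (a * a) * d)) * opp(h((a * (opp(opp(d)) * a)) * a, n, opp(opp(h(opp(a) * a * a, d, a))))))) * d * h(opp(opp((a * opp(d) * d) * ((d * d) * d))), h(d, a, d), a * a)) * d
  Push opp inside:  distribute opp over * and collapse double opp
  Collect:  f(n, d * f(f(opp(h(a, d, a)), f(a * d * d * d, a * a)), a * a * a * a * d * f(f(a, a), a * d)) * f(h(d, a, a), a * a * d * d) * h(a * a * a * d, n, h(a, d, a)) * h(a * d * d * d, h(d, a, d), a * a) * h(d * d, a * d * d * d, h(a, d, d)) * opp(a)) * d
  Order the arguments:  d * f(n, d * f(f(opp(h(a, d, a)), f(a * d * d * d, a * a)), a * a * a * a * d * f(f(a, a), a * d)) * f(h(d, a, a), a * a * d * d) * h(a * a * a * d, n, h(a, d, a)) * h(a * d * d * d, h(d, a, d), a * a) * h(d * d, a * d * d * d, h(a, d, d)) * opp(a))
Right:  f(n, (d * (opp(a) * a)) * (d * f(f(opp(h(a, d, a)), f((((a * d) * opp(opp(opp(opp(opp(a)))))) * d) * (a * h(a * d * a * a, n, h(a, d, a))), a * a)), f(f(a, a), d * a) * (opp(d) * a * d) * d * a * a * a)) * h(a * d * d * d, h(d, a, d), a * a) * h(d * d, ((a * d) * opp(a)) * (d * opp(opp(a) * (opp(d) * d))) * d, h(a, d, opp(opp(d)))) * (opp(a) * f(h(d, a, a), d * opp(opp(a)) * a * d))) * d
  Push opp inside:  distribute opp over * and collapse double opp
  Combine occurrences:  f(n, d * d * f(f(opp(h(a, d, a)), f(a * d * d * h(a * a * a * d, n, h(a, d, a)), a * a)), a * a * a * a * d * f(f(a, a), a * d)) * f(h(d, a, a), a * a * d * d) * h(a * d * d * d, h(d, a, d), a * a) * h(d * d, a * d * d * d, h(a, d, d)) * opp(a)) * d
  Sort:  d * f(n, d * d * f(f(opp(h(a, d, a)), f(a * d * d * h(a * a * a * d, n, h(a, d, a)), a * a)), a * a * a * a * d * f(f(a, a), a * d)) * f(h(d, a, a), a * a * d * d) * h(a * d * d * d, h(d, a, d), a * a) * h(d * d, a * d * d * d, h(a, d, d)) * opp(a))

Answer: no — d * f(n, d * f(f(opp(h(a, d, a)), f(a * d * d * d, a * a)), a * a * a * a * d * f(f(a, a), a * d)) * f(h(d, a, a), a * a * d * d) * h(a * a * a * d, n, h(a, d, a)) * h(a * d * d * d, h(d, a, d), a * a) * h(d * d, a * d * d * d, h(a, d, d)) * opp(a)) vs d * f(n, d * d * f(f(opp(h(a, d, a)), f(a * d * d * h(a * a * a * d, n, h(a, d, a)), a * a)), a * a * a * a * d * f(f(a, a), a * d)) * f(h(d, a, a), a * a * d * d) * h(a * d * d * d, h(d, a, d), a * a) * h(d * d, a * d * d * d, h(a, d, d)) * opp(a))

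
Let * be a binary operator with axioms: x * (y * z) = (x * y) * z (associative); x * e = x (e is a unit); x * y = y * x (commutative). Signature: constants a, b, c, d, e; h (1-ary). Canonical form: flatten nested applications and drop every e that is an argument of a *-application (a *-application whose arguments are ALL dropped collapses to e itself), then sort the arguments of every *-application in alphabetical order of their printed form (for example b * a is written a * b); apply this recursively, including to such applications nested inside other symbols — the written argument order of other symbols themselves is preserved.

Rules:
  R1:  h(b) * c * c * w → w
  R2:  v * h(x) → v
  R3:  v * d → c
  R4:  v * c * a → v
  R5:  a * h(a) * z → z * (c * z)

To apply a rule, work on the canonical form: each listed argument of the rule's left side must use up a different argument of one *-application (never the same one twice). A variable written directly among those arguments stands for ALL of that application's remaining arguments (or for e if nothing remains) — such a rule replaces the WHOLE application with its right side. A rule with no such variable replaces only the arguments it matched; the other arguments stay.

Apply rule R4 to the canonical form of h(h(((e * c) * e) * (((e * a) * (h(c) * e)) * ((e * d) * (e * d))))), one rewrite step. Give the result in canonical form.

Canonical form:  h(h(a * c * d * d * h(c)))
Match R4:  consume a, c;  v := d * d * h(c)
Every leftover argument binds to the variable; the entire application is replaced.
New term:  h(h(d * d * h(c)))

Answer: h(h(d * d * h(c)))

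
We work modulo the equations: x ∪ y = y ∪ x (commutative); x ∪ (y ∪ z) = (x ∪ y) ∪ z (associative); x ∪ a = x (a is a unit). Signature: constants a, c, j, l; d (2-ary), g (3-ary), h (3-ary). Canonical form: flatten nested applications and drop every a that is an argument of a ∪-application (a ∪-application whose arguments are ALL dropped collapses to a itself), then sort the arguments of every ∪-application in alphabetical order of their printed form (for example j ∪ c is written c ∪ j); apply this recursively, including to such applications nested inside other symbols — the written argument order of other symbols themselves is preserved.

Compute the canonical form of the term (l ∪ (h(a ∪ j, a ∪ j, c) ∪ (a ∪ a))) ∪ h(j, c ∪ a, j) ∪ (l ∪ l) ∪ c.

Answer: c ∪ h(j, c, j) ∪ h(j, j, c) ∪ l ∪ l ∪ l

Derivation:
Un-nest:  l ∪ h(a ∪ j, a ∪ j, c) ∪ a ∪ a ∪ h(j, c ∪ a, j) ∪ l ∪ l ∪ c
Simplify inside:  h(a ∪ j, a ∪ j, c)  →  h(j, j, c)
Inside:  h(j, c ∪ a, j)  →  h(j, c, j)
Unit:  drop a (×2)
Sort:  c ∪ h(j, c, j) ∪ h(j, j, c) ∪ l ∪ l ∪ l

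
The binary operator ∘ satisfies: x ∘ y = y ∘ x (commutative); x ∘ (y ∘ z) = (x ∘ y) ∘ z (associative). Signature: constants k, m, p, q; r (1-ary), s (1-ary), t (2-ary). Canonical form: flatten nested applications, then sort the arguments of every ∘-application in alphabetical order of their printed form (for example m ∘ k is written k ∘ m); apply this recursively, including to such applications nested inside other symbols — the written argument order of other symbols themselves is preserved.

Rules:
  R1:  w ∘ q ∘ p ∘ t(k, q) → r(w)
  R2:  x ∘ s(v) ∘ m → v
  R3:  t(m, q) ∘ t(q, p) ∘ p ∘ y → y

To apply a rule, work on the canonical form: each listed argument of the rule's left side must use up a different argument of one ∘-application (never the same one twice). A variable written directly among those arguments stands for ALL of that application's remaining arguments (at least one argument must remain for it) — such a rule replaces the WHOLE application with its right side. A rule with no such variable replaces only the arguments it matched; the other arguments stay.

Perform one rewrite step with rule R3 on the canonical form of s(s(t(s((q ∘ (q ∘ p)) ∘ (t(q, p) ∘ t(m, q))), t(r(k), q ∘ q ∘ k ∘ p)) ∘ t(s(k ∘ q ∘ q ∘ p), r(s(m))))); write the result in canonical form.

Canonical form:  s(s(t(s(k ∘ p ∘ q ∘ q), r(s(m))) ∘ t(s(p ∘ q ∘ q ∘ t(m, q) ∘ t(q, p)), t(r(k), k ∘ p ∘ q ∘ q))))
R3 matches:  uses p, t(m, q), t(q, p);  y := q ∘ q
Every leftover argument binds to the variable; the entire application is replaced.
Result:  s(s(t(s(k ∘ p ∘ q ∘ q), r(s(m))) ∘ t(s(q ∘ q), t(r(k), k ∘ p ∘ q ∘ q))))

Answer: s(s(t(s(k ∘ p ∘ q ∘ q), r(s(m))) ∘ t(s(q ∘ q), t(r(k), k ∘ p ∘ q ∘ q))))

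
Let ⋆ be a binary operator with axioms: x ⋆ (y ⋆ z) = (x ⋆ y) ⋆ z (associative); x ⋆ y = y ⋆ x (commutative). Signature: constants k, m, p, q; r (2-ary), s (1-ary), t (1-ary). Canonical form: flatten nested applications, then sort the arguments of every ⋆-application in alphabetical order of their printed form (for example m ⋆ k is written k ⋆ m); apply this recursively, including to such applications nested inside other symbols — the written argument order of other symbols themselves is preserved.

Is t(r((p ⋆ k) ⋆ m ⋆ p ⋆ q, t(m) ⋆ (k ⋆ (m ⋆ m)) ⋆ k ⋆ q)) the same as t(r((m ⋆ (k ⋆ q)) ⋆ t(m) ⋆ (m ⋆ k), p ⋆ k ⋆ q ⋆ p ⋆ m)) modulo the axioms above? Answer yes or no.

Left:  t(r((p ⋆ k) ⋆ m ⋆ p ⋆ q, t(m) ⋆ (k ⋆ (m ⋆ m)) ⋆ k ⋆ q))
  Work inside:  t(m) ⋆ (k ⋆ (m ⋆ m)) ⋆ k ⋆ q
  Un-nest:  t(m) ⋆ k ⋆ m ⋆ m ⋆ k ⋆ q
  Sort arguments:  k ⋆ k ⋆ m ⋆ m ⋆ q ⋆ t(m)
  Put back:  t(r(k ⋆ m ⋆ p ⋆ p ⋆ q, k ⋆ k ⋆ m ⋆ m ⋆ q ⋆ t(m)))
Right:  t(r((m ⋆ (k ⋆ q)) ⋆ t(m) ⋆ (m ⋆ k), p ⋆ k ⋆ q ⋆ p ⋆ m))
  Work inside:  (m ⋆ (k ⋆ q)) ⋆ t(m) ⋆ (m ⋆ k)
  Un-nest:  m ⋆ k ⋆ q ⋆ t(m) ⋆ m ⋆ k
  Order the arguments:  k ⋆ k ⋆ m ⋆ m ⋆ q ⋆ t(m)
  Put back:  t(r(k ⋆ k ⋆ m ⋆ m ⋆ q ⋆ t(m), k ⋆ m ⋆ p ⋆ p ⋆ q))

Answer: no — t(r(k ⋆ m ⋆ p ⋆ p ⋆ q, k ⋆ k ⋆ m ⋆ m ⋆ q ⋆ t(m))) vs t(r(k ⋆ k ⋆ m ⋆ m ⋆ q ⋆ t(m), k ⋆ m ⋆ p ⋆ p ⋆ q))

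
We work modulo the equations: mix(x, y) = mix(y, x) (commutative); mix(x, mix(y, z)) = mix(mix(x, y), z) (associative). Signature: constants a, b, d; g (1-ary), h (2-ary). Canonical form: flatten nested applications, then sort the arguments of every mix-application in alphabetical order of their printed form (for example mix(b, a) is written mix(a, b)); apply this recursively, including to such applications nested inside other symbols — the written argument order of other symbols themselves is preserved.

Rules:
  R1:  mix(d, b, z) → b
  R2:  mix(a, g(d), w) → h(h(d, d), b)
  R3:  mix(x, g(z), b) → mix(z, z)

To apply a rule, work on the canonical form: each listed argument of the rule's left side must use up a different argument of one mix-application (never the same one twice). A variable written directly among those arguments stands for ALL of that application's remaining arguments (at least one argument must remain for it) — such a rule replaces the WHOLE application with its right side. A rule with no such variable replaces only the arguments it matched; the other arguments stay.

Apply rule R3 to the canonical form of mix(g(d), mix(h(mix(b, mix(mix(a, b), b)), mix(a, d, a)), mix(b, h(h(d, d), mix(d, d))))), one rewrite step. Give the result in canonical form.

Answer: mix(d, d)

Derivation:
Canonical form:  mix(b, g(d), h(h(d, d), mix(d, d)), h(mix(a, b, b, b), mix(a, a, d)))
Apply R3:  consuming b, g(d);  x := mix(h(h(d, d), mix(d, d)), h(mix(a, b, b, b), mix(a, a, d))), z := d
Every leftover argument binds to the variable; the entire application is replaced.
New term:  mix(d, d)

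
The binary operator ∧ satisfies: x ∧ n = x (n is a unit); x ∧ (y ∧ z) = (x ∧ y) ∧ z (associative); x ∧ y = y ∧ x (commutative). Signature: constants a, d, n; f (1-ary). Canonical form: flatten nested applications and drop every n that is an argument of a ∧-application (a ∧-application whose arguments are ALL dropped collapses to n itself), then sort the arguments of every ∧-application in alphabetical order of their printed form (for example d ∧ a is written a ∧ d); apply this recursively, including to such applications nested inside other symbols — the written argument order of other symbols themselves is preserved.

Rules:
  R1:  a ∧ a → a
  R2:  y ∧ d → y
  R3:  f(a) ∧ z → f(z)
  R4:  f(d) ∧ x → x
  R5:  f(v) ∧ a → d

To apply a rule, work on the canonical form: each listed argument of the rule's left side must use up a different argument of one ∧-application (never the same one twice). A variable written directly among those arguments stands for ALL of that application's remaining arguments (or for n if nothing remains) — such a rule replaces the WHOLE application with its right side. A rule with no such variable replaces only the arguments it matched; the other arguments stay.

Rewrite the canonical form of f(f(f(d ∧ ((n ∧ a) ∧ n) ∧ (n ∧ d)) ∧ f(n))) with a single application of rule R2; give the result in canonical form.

Canonical form:  f(f(f(a ∧ d ∧ d) ∧ f(n)))
Match R2:  consume d;  y := a ∧ d
Every leftover argument binds to the variable; the entire application is replaced.
Result:  f(f(f(a ∧ d) ∧ f(n)))

Answer: f(f(f(a ∧ d) ∧ f(n)))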